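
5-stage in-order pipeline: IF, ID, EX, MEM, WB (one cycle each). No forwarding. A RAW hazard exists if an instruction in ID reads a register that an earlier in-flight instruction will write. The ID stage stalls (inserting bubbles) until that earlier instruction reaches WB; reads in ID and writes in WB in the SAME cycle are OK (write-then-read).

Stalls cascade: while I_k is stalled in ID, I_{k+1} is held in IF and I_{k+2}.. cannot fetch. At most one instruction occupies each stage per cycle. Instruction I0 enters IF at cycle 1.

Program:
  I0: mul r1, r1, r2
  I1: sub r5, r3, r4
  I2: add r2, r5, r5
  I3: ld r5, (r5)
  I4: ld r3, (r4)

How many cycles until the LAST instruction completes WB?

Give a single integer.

I0 mul r1 <- r1,r2: IF@1 ID@2 stall=0 (-) EX@3 MEM@4 WB@5
I1 sub r5 <- r3,r4: IF@2 ID@3 stall=0 (-) EX@4 MEM@5 WB@6
I2 add r2 <- r5,r5: IF@3 ID@4 stall=2 (RAW on I1.r5 (WB@6)) EX@7 MEM@8 WB@9
I3 ld r5 <- r5: IF@4 ID@7 stall=0 (-) EX@8 MEM@9 WB@10
I4 ld r3 <- r4: IF@7 ID@8 stall=0 (-) EX@9 MEM@10 WB@11

Answer: 11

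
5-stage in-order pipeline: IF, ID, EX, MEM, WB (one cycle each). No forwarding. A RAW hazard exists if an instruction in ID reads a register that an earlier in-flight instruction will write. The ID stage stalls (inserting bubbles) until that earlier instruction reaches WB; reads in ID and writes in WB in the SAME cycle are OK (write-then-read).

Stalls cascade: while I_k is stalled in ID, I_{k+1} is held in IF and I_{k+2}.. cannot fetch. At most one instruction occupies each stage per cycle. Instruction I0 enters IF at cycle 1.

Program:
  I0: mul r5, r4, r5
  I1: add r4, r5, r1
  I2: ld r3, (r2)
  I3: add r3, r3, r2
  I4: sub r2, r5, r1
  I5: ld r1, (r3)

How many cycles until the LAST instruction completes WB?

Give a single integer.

Answer: 15

Derivation:
I0 mul r5 <- r4,r5: IF@1 ID@2 stall=0 (-) EX@3 MEM@4 WB@5
I1 add r4 <- r5,r1: IF@2 ID@3 stall=2 (RAW on I0.r5 (WB@5)) EX@6 MEM@7 WB@8
I2 ld r3 <- r2: IF@3 ID@6 stall=0 (-) EX@7 MEM@8 WB@9
I3 add r3 <- r3,r2: IF@6 ID@7 stall=2 (RAW on I2.r3 (WB@9)) EX@10 MEM@11 WB@12
I4 sub r2 <- r5,r1: IF@7 ID@10 stall=0 (-) EX@11 MEM@12 WB@13
I5 ld r1 <- r3: IF@10 ID@11 stall=1 (RAW on I3.r3 (WB@12)) EX@13 MEM@14 WB@15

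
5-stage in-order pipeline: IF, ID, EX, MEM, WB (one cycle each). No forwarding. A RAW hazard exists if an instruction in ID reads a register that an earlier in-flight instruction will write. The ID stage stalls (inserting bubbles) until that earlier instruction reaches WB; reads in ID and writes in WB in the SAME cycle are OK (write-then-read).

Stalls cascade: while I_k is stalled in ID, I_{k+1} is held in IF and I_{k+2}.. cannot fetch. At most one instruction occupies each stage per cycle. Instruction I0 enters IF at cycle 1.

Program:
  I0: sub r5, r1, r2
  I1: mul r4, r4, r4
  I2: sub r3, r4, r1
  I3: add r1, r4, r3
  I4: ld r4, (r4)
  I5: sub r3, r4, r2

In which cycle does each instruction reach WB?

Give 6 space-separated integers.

I0 sub r5 <- r1,r2: IF@1 ID@2 stall=0 (-) EX@3 MEM@4 WB@5
I1 mul r4 <- r4,r4: IF@2 ID@3 stall=0 (-) EX@4 MEM@5 WB@6
I2 sub r3 <- r4,r1: IF@3 ID@4 stall=2 (RAW on I1.r4 (WB@6)) EX@7 MEM@8 WB@9
I3 add r1 <- r4,r3: IF@4 ID@7 stall=2 (RAW on I2.r3 (WB@9)) EX@10 MEM@11 WB@12
I4 ld r4 <- r4: IF@7 ID@10 stall=0 (-) EX@11 MEM@12 WB@13
I5 sub r3 <- r4,r2: IF@10 ID@11 stall=2 (RAW on I4.r4 (WB@13)) EX@14 MEM@15 WB@16

Answer: 5 6 9 12 13 16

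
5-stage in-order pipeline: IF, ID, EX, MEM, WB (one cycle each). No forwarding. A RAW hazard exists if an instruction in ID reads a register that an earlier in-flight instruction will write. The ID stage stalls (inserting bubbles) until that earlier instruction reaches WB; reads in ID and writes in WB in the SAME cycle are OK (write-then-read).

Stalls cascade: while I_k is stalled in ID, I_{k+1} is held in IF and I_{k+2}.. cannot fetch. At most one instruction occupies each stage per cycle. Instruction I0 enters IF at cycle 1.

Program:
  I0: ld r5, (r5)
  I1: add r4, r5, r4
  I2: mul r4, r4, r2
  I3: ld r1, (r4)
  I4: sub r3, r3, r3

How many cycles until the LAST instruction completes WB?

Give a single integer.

I0 ld r5 <- r5: IF@1 ID@2 stall=0 (-) EX@3 MEM@4 WB@5
I1 add r4 <- r5,r4: IF@2 ID@3 stall=2 (RAW on I0.r5 (WB@5)) EX@6 MEM@7 WB@8
I2 mul r4 <- r4,r2: IF@3 ID@6 stall=2 (RAW on I1.r4 (WB@8)) EX@9 MEM@10 WB@11
I3 ld r1 <- r4: IF@6 ID@9 stall=2 (RAW on I2.r4 (WB@11)) EX@12 MEM@13 WB@14
I4 sub r3 <- r3,r3: IF@9 ID@12 stall=0 (-) EX@13 MEM@14 WB@15

Answer: 15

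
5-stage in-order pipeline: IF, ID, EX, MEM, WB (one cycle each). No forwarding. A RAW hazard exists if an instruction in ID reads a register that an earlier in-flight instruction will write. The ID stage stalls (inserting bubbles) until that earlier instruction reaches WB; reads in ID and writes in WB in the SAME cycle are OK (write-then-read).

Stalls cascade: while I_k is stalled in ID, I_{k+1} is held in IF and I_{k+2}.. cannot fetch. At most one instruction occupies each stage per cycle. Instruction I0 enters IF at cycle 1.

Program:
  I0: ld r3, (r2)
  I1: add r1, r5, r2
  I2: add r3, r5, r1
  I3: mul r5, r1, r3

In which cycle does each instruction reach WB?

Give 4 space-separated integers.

I0 ld r3 <- r2: IF@1 ID@2 stall=0 (-) EX@3 MEM@4 WB@5
I1 add r1 <- r5,r2: IF@2 ID@3 stall=0 (-) EX@4 MEM@5 WB@6
I2 add r3 <- r5,r1: IF@3 ID@4 stall=2 (RAW on I1.r1 (WB@6)) EX@7 MEM@8 WB@9
I3 mul r5 <- r1,r3: IF@4 ID@7 stall=2 (RAW on I2.r3 (WB@9)) EX@10 MEM@11 WB@12

Answer: 5 6 9 12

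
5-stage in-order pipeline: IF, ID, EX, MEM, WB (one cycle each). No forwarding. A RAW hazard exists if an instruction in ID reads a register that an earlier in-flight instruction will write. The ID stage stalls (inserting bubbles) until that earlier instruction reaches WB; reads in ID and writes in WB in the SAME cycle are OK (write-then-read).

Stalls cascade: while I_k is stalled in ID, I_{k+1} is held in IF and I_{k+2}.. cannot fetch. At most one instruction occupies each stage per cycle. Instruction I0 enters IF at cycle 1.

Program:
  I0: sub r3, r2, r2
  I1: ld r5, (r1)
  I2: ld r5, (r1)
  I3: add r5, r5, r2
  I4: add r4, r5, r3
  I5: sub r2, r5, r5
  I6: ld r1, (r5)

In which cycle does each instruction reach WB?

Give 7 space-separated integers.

I0 sub r3 <- r2,r2: IF@1 ID@2 stall=0 (-) EX@3 MEM@4 WB@5
I1 ld r5 <- r1: IF@2 ID@3 stall=0 (-) EX@4 MEM@5 WB@6
I2 ld r5 <- r1: IF@3 ID@4 stall=0 (-) EX@5 MEM@6 WB@7
I3 add r5 <- r5,r2: IF@4 ID@5 stall=2 (RAW on I2.r5 (WB@7)) EX@8 MEM@9 WB@10
I4 add r4 <- r5,r3: IF@5 ID@8 stall=2 (RAW on I3.r5 (WB@10)) EX@11 MEM@12 WB@13
I5 sub r2 <- r5,r5: IF@8 ID@11 stall=0 (-) EX@12 MEM@13 WB@14
I6 ld r1 <- r5: IF@11 ID@12 stall=0 (-) EX@13 MEM@14 WB@15

Answer: 5 6 7 10 13 14 15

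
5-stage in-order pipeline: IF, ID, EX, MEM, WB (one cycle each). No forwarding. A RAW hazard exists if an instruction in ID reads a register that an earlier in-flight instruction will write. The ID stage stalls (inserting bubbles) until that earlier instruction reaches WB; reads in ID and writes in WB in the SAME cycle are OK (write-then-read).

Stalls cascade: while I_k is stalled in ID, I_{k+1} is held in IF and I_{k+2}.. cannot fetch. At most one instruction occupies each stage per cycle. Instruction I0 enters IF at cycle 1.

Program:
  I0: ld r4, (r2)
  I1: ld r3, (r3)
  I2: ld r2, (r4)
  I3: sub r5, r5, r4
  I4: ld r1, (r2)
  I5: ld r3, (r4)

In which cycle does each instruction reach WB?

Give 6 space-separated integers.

I0 ld r4 <- r2: IF@1 ID@2 stall=0 (-) EX@3 MEM@4 WB@5
I1 ld r3 <- r3: IF@2 ID@3 stall=0 (-) EX@4 MEM@5 WB@6
I2 ld r2 <- r4: IF@3 ID@4 stall=1 (RAW on I0.r4 (WB@5)) EX@6 MEM@7 WB@8
I3 sub r5 <- r5,r4: IF@4 ID@6 stall=0 (-) EX@7 MEM@8 WB@9
I4 ld r1 <- r2: IF@6 ID@7 stall=1 (RAW on I2.r2 (WB@8)) EX@9 MEM@10 WB@11
I5 ld r3 <- r4: IF@7 ID@9 stall=0 (-) EX@10 MEM@11 WB@12

Answer: 5 6 8 9 11 12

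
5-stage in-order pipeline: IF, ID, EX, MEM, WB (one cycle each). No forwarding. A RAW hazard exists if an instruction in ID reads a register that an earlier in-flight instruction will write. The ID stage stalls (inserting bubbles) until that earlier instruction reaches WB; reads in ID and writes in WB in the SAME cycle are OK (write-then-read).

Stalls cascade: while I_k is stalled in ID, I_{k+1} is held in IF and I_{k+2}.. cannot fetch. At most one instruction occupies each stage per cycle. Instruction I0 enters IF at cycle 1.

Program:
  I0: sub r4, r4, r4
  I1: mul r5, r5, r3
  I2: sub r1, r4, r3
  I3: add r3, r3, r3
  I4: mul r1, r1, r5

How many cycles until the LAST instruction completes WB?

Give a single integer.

I0 sub r4 <- r4,r4: IF@1 ID@2 stall=0 (-) EX@3 MEM@4 WB@5
I1 mul r5 <- r5,r3: IF@2 ID@3 stall=0 (-) EX@4 MEM@5 WB@6
I2 sub r1 <- r4,r3: IF@3 ID@4 stall=1 (RAW on I0.r4 (WB@5)) EX@6 MEM@7 WB@8
I3 add r3 <- r3,r3: IF@4 ID@6 stall=0 (-) EX@7 MEM@8 WB@9
I4 mul r1 <- r1,r5: IF@6 ID@7 stall=1 (RAW on I2.r1 (WB@8)) EX@9 MEM@10 WB@11

Answer: 11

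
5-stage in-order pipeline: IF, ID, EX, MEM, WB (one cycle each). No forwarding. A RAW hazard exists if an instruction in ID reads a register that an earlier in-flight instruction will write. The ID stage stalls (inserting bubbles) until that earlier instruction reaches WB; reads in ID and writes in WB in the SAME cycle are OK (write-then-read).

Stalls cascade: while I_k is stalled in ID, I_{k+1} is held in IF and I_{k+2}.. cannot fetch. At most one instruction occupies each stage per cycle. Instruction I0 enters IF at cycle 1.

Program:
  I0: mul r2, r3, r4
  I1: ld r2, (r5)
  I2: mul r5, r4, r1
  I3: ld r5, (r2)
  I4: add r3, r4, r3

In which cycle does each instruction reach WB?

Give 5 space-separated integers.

Answer: 5 6 7 9 10

Derivation:
I0 mul r2 <- r3,r4: IF@1 ID@2 stall=0 (-) EX@3 MEM@4 WB@5
I1 ld r2 <- r5: IF@2 ID@3 stall=0 (-) EX@4 MEM@5 WB@6
I2 mul r5 <- r4,r1: IF@3 ID@4 stall=0 (-) EX@5 MEM@6 WB@7
I3 ld r5 <- r2: IF@4 ID@5 stall=1 (RAW on I1.r2 (WB@6)) EX@7 MEM@8 WB@9
I4 add r3 <- r4,r3: IF@5 ID@7 stall=0 (-) EX@8 MEM@9 WB@10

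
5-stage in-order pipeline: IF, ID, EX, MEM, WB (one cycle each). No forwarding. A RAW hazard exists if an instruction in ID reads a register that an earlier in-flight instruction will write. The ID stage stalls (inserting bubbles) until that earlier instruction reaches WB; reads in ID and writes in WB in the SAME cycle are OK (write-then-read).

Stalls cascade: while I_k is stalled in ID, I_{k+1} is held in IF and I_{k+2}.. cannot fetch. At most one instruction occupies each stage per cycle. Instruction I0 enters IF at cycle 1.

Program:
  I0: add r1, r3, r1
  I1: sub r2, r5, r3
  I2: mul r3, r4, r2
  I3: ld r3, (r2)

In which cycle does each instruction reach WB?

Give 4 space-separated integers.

I0 add r1 <- r3,r1: IF@1 ID@2 stall=0 (-) EX@3 MEM@4 WB@5
I1 sub r2 <- r5,r3: IF@2 ID@3 stall=0 (-) EX@4 MEM@5 WB@6
I2 mul r3 <- r4,r2: IF@3 ID@4 stall=2 (RAW on I1.r2 (WB@6)) EX@7 MEM@8 WB@9
I3 ld r3 <- r2: IF@4 ID@7 stall=0 (-) EX@8 MEM@9 WB@10

Answer: 5 6 9 10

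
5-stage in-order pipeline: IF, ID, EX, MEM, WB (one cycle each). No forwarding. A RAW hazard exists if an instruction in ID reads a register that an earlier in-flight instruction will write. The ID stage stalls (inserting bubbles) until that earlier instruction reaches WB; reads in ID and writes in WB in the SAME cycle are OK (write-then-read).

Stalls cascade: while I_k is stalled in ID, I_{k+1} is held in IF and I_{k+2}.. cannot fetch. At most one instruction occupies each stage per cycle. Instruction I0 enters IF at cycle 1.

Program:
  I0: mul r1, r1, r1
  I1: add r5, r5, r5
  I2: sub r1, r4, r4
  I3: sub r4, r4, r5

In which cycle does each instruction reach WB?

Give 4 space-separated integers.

I0 mul r1 <- r1,r1: IF@1 ID@2 stall=0 (-) EX@3 MEM@4 WB@5
I1 add r5 <- r5,r5: IF@2 ID@3 stall=0 (-) EX@4 MEM@5 WB@6
I2 sub r1 <- r4,r4: IF@3 ID@4 stall=0 (-) EX@5 MEM@6 WB@7
I3 sub r4 <- r4,r5: IF@4 ID@5 stall=1 (RAW on I1.r5 (WB@6)) EX@7 MEM@8 WB@9

Answer: 5 6 7 9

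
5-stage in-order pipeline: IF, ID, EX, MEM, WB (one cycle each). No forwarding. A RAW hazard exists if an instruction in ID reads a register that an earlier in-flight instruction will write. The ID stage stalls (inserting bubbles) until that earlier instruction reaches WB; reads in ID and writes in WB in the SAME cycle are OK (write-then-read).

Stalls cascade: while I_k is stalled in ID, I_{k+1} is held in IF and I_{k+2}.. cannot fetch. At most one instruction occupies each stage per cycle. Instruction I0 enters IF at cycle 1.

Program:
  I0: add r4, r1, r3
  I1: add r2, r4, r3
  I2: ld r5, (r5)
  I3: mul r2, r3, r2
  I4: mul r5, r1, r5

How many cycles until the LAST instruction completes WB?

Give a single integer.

Answer: 12

Derivation:
I0 add r4 <- r1,r3: IF@1 ID@2 stall=0 (-) EX@3 MEM@4 WB@5
I1 add r2 <- r4,r3: IF@2 ID@3 stall=2 (RAW on I0.r4 (WB@5)) EX@6 MEM@7 WB@8
I2 ld r5 <- r5: IF@3 ID@6 stall=0 (-) EX@7 MEM@8 WB@9
I3 mul r2 <- r3,r2: IF@6 ID@7 stall=1 (RAW on I1.r2 (WB@8)) EX@9 MEM@10 WB@11
I4 mul r5 <- r1,r5: IF@7 ID@9 stall=0 (-) EX@10 MEM@11 WB@12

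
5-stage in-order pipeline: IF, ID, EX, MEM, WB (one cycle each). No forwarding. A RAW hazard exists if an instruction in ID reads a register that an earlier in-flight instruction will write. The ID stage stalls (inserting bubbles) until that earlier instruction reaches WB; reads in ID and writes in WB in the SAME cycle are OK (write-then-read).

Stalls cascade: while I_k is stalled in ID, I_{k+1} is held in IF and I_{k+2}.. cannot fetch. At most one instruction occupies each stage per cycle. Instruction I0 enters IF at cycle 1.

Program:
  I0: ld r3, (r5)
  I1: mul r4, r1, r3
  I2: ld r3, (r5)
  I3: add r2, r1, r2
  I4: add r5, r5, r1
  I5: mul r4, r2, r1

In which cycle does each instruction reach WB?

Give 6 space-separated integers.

I0 ld r3 <- r5: IF@1 ID@2 stall=0 (-) EX@3 MEM@4 WB@5
I1 mul r4 <- r1,r3: IF@2 ID@3 stall=2 (RAW on I0.r3 (WB@5)) EX@6 MEM@7 WB@8
I2 ld r3 <- r5: IF@3 ID@6 stall=0 (-) EX@7 MEM@8 WB@9
I3 add r2 <- r1,r2: IF@6 ID@7 stall=0 (-) EX@8 MEM@9 WB@10
I4 add r5 <- r5,r1: IF@7 ID@8 stall=0 (-) EX@9 MEM@10 WB@11
I5 mul r4 <- r2,r1: IF@8 ID@9 stall=1 (RAW on I3.r2 (WB@10)) EX@11 MEM@12 WB@13

Answer: 5 8 9 10 11 13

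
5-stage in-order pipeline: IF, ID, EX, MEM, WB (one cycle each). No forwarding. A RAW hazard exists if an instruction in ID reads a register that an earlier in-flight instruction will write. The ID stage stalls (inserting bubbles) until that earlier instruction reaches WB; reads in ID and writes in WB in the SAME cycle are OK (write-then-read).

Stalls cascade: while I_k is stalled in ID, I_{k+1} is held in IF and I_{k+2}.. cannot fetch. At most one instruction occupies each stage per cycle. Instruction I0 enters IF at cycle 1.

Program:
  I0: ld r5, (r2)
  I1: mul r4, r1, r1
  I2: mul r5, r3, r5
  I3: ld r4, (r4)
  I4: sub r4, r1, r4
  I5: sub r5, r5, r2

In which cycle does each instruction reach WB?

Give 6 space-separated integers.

Answer: 5 6 8 9 12 13

Derivation:
I0 ld r5 <- r2: IF@1 ID@2 stall=0 (-) EX@3 MEM@4 WB@5
I1 mul r4 <- r1,r1: IF@2 ID@3 stall=0 (-) EX@4 MEM@5 WB@6
I2 mul r5 <- r3,r5: IF@3 ID@4 stall=1 (RAW on I0.r5 (WB@5)) EX@6 MEM@7 WB@8
I3 ld r4 <- r4: IF@4 ID@6 stall=0 (-) EX@7 MEM@8 WB@9
I4 sub r4 <- r1,r4: IF@6 ID@7 stall=2 (RAW on I3.r4 (WB@9)) EX@10 MEM@11 WB@12
I5 sub r5 <- r5,r2: IF@7 ID@10 stall=0 (-) EX@11 MEM@12 WB@13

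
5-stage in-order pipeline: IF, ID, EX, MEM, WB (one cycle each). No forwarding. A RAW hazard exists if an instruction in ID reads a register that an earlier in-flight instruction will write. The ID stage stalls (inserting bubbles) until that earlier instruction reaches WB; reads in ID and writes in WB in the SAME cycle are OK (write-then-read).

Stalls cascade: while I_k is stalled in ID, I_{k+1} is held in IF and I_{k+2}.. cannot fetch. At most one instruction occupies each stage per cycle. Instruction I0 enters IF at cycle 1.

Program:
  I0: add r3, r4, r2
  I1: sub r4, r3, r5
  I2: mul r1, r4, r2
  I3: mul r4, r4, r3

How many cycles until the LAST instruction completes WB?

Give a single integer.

I0 add r3 <- r4,r2: IF@1 ID@2 stall=0 (-) EX@3 MEM@4 WB@5
I1 sub r4 <- r3,r5: IF@2 ID@3 stall=2 (RAW on I0.r3 (WB@5)) EX@6 MEM@7 WB@8
I2 mul r1 <- r4,r2: IF@3 ID@6 stall=2 (RAW on I1.r4 (WB@8)) EX@9 MEM@10 WB@11
I3 mul r4 <- r4,r3: IF@6 ID@9 stall=0 (-) EX@10 MEM@11 WB@12

Answer: 12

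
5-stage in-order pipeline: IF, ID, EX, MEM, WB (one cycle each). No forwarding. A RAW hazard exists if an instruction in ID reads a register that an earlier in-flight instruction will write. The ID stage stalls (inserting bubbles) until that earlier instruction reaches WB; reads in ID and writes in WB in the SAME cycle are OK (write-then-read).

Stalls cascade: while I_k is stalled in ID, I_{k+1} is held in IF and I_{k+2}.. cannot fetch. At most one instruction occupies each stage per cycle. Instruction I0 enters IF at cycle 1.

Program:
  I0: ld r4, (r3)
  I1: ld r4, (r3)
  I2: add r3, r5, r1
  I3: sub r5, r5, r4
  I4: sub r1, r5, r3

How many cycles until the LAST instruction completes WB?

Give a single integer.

I0 ld r4 <- r3: IF@1 ID@2 stall=0 (-) EX@3 MEM@4 WB@5
I1 ld r4 <- r3: IF@2 ID@3 stall=0 (-) EX@4 MEM@5 WB@6
I2 add r3 <- r5,r1: IF@3 ID@4 stall=0 (-) EX@5 MEM@6 WB@7
I3 sub r5 <- r5,r4: IF@4 ID@5 stall=1 (RAW on I1.r4 (WB@6)) EX@7 MEM@8 WB@9
I4 sub r1 <- r5,r3: IF@5 ID@7 stall=2 (RAW on I3.r5 (WB@9)) EX@10 MEM@11 WB@12

Answer: 12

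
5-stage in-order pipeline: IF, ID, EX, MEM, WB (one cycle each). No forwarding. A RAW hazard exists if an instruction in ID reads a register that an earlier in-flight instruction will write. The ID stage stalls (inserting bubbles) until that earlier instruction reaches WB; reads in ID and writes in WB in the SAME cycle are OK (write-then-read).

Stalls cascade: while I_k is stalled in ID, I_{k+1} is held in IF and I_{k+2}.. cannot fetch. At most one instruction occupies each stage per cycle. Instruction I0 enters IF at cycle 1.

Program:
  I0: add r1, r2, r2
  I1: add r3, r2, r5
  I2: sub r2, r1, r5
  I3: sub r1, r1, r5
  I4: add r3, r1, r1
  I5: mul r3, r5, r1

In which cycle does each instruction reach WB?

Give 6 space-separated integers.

Answer: 5 6 8 9 12 13

Derivation:
I0 add r1 <- r2,r2: IF@1 ID@2 stall=0 (-) EX@3 MEM@4 WB@5
I1 add r3 <- r2,r5: IF@2 ID@3 stall=0 (-) EX@4 MEM@5 WB@6
I2 sub r2 <- r1,r5: IF@3 ID@4 stall=1 (RAW on I0.r1 (WB@5)) EX@6 MEM@7 WB@8
I3 sub r1 <- r1,r5: IF@4 ID@6 stall=0 (-) EX@7 MEM@8 WB@9
I4 add r3 <- r1,r1: IF@6 ID@7 stall=2 (RAW on I3.r1 (WB@9)) EX@10 MEM@11 WB@12
I5 mul r3 <- r5,r1: IF@7 ID@10 stall=0 (-) EX@11 MEM@12 WB@13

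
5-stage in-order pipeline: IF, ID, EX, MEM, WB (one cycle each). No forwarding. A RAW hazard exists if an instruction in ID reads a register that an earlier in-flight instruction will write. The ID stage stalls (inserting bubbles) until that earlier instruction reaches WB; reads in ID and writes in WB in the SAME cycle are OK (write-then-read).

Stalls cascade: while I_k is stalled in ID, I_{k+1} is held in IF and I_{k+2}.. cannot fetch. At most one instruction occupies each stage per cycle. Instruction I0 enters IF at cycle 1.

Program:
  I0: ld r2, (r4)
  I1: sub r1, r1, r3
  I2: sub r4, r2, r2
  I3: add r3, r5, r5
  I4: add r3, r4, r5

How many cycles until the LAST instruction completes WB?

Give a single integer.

Answer: 11

Derivation:
I0 ld r2 <- r4: IF@1 ID@2 stall=0 (-) EX@3 MEM@4 WB@5
I1 sub r1 <- r1,r3: IF@2 ID@3 stall=0 (-) EX@4 MEM@5 WB@6
I2 sub r4 <- r2,r2: IF@3 ID@4 stall=1 (RAW on I0.r2 (WB@5)) EX@6 MEM@7 WB@8
I3 add r3 <- r5,r5: IF@4 ID@6 stall=0 (-) EX@7 MEM@8 WB@9
I4 add r3 <- r4,r5: IF@6 ID@7 stall=1 (RAW on I2.r4 (WB@8)) EX@9 MEM@10 WB@11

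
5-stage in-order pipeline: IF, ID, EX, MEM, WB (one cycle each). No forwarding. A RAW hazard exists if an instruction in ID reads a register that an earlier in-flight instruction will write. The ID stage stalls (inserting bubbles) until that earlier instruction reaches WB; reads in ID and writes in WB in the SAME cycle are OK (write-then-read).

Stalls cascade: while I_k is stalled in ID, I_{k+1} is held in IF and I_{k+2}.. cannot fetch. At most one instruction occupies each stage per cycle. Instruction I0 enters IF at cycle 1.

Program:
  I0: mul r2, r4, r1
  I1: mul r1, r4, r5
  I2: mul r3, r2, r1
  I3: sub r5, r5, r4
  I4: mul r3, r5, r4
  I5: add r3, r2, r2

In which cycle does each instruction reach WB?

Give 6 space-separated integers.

Answer: 5 6 9 10 13 14

Derivation:
I0 mul r2 <- r4,r1: IF@1 ID@2 stall=0 (-) EX@3 MEM@4 WB@5
I1 mul r1 <- r4,r5: IF@2 ID@3 stall=0 (-) EX@4 MEM@5 WB@6
I2 mul r3 <- r2,r1: IF@3 ID@4 stall=2 (RAW on I1.r1 (WB@6)) EX@7 MEM@8 WB@9
I3 sub r5 <- r5,r4: IF@4 ID@7 stall=0 (-) EX@8 MEM@9 WB@10
I4 mul r3 <- r5,r4: IF@7 ID@8 stall=2 (RAW on I3.r5 (WB@10)) EX@11 MEM@12 WB@13
I5 add r3 <- r2,r2: IF@8 ID@11 stall=0 (-) EX@12 MEM@13 WB@14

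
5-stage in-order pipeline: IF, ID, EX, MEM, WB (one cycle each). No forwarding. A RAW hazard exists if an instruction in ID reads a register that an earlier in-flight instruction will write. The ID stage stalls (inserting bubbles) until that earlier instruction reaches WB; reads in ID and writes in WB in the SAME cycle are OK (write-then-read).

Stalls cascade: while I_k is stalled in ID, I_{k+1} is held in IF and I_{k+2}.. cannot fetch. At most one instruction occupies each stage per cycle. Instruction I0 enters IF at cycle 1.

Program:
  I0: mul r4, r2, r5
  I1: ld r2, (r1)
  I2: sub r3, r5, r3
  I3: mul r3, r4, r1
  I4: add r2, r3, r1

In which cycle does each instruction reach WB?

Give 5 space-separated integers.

Answer: 5 6 7 8 11

Derivation:
I0 mul r4 <- r2,r5: IF@1 ID@2 stall=0 (-) EX@3 MEM@4 WB@5
I1 ld r2 <- r1: IF@2 ID@3 stall=0 (-) EX@4 MEM@5 WB@6
I2 sub r3 <- r5,r3: IF@3 ID@4 stall=0 (-) EX@5 MEM@6 WB@7
I3 mul r3 <- r4,r1: IF@4 ID@5 stall=0 (-) EX@6 MEM@7 WB@8
I4 add r2 <- r3,r1: IF@5 ID@6 stall=2 (RAW on I3.r3 (WB@8)) EX@9 MEM@10 WB@11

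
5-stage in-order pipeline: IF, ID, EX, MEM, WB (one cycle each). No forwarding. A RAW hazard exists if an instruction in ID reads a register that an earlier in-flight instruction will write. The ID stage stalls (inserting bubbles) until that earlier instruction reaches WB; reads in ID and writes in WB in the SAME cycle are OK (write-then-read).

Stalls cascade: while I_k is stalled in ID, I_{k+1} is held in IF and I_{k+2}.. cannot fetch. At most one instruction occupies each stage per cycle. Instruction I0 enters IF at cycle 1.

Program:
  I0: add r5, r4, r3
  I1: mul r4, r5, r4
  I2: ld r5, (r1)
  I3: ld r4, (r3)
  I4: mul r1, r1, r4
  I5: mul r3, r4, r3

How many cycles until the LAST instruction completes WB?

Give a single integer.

I0 add r5 <- r4,r3: IF@1 ID@2 stall=0 (-) EX@3 MEM@4 WB@5
I1 mul r4 <- r5,r4: IF@2 ID@3 stall=2 (RAW on I0.r5 (WB@5)) EX@6 MEM@7 WB@8
I2 ld r5 <- r1: IF@3 ID@6 stall=0 (-) EX@7 MEM@8 WB@9
I3 ld r4 <- r3: IF@6 ID@7 stall=0 (-) EX@8 MEM@9 WB@10
I4 mul r1 <- r1,r4: IF@7 ID@8 stall=2 (RAW on I3.r4 (WB@10)) EX@11 MEM@12 WB@13
I5 mul r3 <- r4,r3: IF@8 ID@11 stall=0 (-) EX@12 MEM@13 WB@14

Answer: 14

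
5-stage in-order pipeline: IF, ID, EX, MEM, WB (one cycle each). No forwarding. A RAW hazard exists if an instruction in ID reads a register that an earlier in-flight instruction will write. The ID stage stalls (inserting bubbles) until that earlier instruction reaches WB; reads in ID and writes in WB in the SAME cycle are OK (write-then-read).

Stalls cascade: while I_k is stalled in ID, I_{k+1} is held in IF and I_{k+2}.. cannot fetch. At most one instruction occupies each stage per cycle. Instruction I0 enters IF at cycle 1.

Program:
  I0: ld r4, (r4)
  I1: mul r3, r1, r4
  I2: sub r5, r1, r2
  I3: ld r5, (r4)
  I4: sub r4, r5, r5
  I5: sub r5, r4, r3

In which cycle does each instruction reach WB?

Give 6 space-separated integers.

Answer: 5 8 9 10 13 16

Derivation:
I0 ld r4 <- r4: IF@1 ID@2 stall=0 (-) EX@3 MEM@4 WB@5
I1 mul r3 <- r1,r4: IF@2 ID@3 stall=2 (RAW on I0.r4 (WB@5)) EX@6 MEM@7 WB@8
I2 sub r5 <- r1,r2: IF@3 ID@6 stall=0 (-) EX@7 MEM@8 WB@9
I3 ld r5 <- r4: IF@6 ID@7 stall=0 (-) EX@8 MEM@9 WB@10
I4 sub r4 <- r5,r5: IF@7 ID@8 stall=2 (RAW on I3.r5 (WB@10)) EX@11 MEM@12 WB@13
I5 sub r5 <- r4,r3: IF@8 ID@11 stall=2 (RAW on I4.r4 (WB@13)) EX@14 MEM@15 WB@16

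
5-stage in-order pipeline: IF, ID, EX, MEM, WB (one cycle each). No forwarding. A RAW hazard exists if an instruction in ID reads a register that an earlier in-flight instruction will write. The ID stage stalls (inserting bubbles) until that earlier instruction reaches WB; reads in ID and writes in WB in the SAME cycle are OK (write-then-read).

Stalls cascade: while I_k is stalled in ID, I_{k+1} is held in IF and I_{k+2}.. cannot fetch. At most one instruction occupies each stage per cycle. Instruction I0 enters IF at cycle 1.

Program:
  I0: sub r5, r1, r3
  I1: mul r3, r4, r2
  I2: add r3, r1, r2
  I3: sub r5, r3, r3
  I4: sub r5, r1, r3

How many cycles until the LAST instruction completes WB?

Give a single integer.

I0 sub r5 <- r1,r3: IF@1 ID@2 stall=0 (-) EX@3 MEM@4 WB@5
I1 mul r3 <- r4,r2: IF@2 ID@3 stall=0 (-) EX@4 MEM@5 WB@6
I2 add r3 <- r1,r2: IF@3 ID@4 stall=0 (-) EX@5 MEM@6 WB@7
I3 sub r5 <- r3,r3: IF@4 ID@5 stall=2 (RAW on I2.r3 (WB@7)) EX@8 MEM@9 WB@10
I4 sub r5 <- r1,r3: IF@5 ID@8 stall=0 (-) EX@9 MEM@10 WB@11

Answer: 11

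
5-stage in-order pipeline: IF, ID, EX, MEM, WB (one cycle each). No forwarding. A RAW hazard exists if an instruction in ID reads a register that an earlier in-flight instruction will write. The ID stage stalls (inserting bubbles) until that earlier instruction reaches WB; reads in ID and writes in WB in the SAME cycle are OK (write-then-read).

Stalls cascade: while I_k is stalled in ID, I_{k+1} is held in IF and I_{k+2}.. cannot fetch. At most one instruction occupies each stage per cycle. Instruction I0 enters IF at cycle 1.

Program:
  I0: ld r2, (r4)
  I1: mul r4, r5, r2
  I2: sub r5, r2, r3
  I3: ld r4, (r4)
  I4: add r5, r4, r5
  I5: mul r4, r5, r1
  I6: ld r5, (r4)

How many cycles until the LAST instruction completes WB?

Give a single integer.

I0 ld r2 <- r4: IF@1 ID@2 stall=0 (-) EX@3 MEM@4 WB@5
I1 mul r4 <- r5,r2: IF@2 ID@3 stall=2 (RAW on I0.r2 (WB@5)) EX@6 MEM@7 WB@8
I2 sub r5 <- r2,r3: IF@3 ID@6 stall=0 (-) EX@7 MEM@8 WB@9
I3 ld r4 <- r4: IF@6 ID@7 stall=1 (RAW on I1.r4 (WB@8)) EX@9 MEM@10 WB@11
I4 add r5 <- r4,r5: IF@7 ID@9 stall=2 (RAW on I3.r4 (WB@11)) EX@12 MEM@13 WB@14
I5 mul r4 <- r5,r1: IF@9 ID@12 stall=2 (RAW on I4.r5 (WB@14)) EX@15 MEM@16 WB@17
I6 ld r5 <- r4: IF@12 ID@15 stall=2 (RAW on I5.r4 (WB@17)) EX@18 MEM@19 WB@20

Answer: 20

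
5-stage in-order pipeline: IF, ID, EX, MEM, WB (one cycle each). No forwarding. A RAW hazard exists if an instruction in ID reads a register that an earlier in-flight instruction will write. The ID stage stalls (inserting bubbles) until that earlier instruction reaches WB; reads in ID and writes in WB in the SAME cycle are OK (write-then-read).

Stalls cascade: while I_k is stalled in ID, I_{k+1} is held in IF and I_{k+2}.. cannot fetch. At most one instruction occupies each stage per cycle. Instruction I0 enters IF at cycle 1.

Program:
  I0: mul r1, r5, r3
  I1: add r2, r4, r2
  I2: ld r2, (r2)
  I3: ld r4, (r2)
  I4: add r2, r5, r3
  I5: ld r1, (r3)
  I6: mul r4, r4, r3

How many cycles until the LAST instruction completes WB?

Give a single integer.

I0 mul r1 <- r5,r3: IF@1 ID@2 stall=0 (-) EX@3 MEM@4 WB@5
I1 add r2 <- r4,r2: IF@2 ID@3 stall=0 (-) EX@4 MEM@5 WB@6
I2 ld r2 <- r2: IF@3 ID@4 stall=2 (RAW on I1.r2 (WB@6)) EX@7 MEM@8 WB@9
I3 ld r4 <- r2: IF@4 ID@7 stall=2 (RAW on I2.r2 (WB@9)) EX@10 MEM@11 WB@12
I4 add r2 <- r5,r3: IF@7 ID@10 stall=0 (-) EX@11 MEM@12 WB@13
I5 ld r1 <- r3: IF@10 ID@11 stall=0 (-) EX@12 MEM@13 WB@14
I6 mul r4 <- r4,r3: IF@11 ID@12 stall=0 (-) EX@13 MEM@14 WB@15

Answer: 15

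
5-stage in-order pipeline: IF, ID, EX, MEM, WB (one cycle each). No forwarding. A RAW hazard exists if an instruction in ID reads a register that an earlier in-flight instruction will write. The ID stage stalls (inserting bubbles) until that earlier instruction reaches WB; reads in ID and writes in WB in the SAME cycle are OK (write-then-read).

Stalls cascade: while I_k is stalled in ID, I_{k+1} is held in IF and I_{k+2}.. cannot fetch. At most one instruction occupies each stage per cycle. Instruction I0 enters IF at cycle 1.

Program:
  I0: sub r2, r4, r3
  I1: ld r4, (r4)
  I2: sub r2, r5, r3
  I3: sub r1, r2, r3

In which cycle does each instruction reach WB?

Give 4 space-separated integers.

I0 sub r2 <- r4,r3: IF@1 ID@2 stall=0 (-) EX@3 MEM@4 WB@5
I1 ld r4 <- r4: IF@2 ID@3 stall=0 (-) EX@4 MEM@5 WB@6
I2 sub r2 <- r5,r3: IF@3 ID@4 stall=0 (-) EX@5 MEM@6 WB@7
I3 sub r1 <- r2,r3: IF@4 ID@5 stall=2 (RAW on I2.r2 (WB@7)) EX@8 MEM@9 WB@10

Answer: 5 6 7 10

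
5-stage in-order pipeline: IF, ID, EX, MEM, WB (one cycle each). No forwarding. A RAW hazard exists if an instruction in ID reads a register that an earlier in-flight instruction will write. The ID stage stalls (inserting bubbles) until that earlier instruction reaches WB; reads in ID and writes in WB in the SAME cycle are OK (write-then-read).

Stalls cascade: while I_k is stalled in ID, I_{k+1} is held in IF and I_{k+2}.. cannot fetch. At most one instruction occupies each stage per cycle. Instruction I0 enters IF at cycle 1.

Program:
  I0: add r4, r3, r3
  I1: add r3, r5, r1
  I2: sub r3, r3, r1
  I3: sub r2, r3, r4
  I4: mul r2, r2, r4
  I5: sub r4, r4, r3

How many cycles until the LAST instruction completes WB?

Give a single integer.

Answer: 16

Derivation:
I0 add r4 <- r3,r3: IF@1 ID@2 stall=0 (-) EX@3 MEM@4 WB@5
I1 add r3 <- r5,r1: IF@2 ID@3 stall=0 (-) EX@4 MEM@5 WB@6
I2 sub r3 <- r3,r1: IF@3 ID@4 stall=2 (RAW on I1.r3 (WB@6)) EX@7 MEM@8 WB@9
I3 sub r2 <- r3,r4: IF@4 ID@7 stall=2 (RAW on I2.r3 (WB@9)) EX@10 MEM@11 WB@12
I4 mul r2 <- r2,r4: IF@7 ID@10 stall=2 (RAW on I3.r2 (WB@12)) EX@13 MEM@14 WB@15
I5 sub r4 <- r4,r3: IF@10 ID@13 stall=0 (-) EX@14 MEM@15 WB@16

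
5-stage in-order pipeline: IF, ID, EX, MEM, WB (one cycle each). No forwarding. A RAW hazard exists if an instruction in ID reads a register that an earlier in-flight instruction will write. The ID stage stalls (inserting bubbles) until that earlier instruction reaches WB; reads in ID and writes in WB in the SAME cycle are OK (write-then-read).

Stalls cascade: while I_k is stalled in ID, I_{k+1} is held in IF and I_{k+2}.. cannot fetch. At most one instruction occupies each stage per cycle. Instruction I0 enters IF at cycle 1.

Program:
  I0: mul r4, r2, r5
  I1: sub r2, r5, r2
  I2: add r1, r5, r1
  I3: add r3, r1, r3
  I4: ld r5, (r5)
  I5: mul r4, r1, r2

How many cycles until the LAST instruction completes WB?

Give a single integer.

I0 mul r4 <- r2,r5: IF@1 ID@2 stall=0 (-) EX@3 MEM@4 WB@5
I1 sub r2 <- r5,r2: IF@2 ID@3 stall=0 (-) EX@4 MEM@5 WB@6
I2 add r1 <- r5,r1: IF@3 ID@4 stall=0 (-) EX@5 MEM@6 WB@7
I3 add r3 <- r1,r3: IF@4 ID@5 stall=2 (RAW on I2.r1 (WB@7)) EX@8 MEM@9 WB@10
I4 ld r5 <- r5: IF@5 ID@8 stall=0 (-) EX@9 MEM@10 WB@11
I5 mul r4 <- r1,r2: IF@8 ID@9 stall=0 (-) EX@10 MEM@11 WB@12

Answer: 12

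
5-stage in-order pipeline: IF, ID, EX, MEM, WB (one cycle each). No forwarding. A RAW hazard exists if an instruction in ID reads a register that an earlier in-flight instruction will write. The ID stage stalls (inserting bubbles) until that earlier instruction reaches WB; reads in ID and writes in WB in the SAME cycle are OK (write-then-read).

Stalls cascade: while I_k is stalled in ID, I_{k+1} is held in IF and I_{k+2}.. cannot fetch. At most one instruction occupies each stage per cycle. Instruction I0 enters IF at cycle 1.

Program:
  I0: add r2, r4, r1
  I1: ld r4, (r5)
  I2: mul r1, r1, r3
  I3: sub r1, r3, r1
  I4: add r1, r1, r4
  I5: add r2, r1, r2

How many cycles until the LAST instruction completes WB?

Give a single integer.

I0 add r2 <- r4,r1: IF@1 ID@2 stall=0 (-) EX@3 MEM@4 WB@5
I1 ld r4 <- r5: IF@2 ID@3 stall=0 (-) EX@4 MEM@5 WB@6
I2 mul r1 <- r1,r3: IF@3 ID@4 stall=0 (-) EX@5 MEM@6 WB@7
I3 sub r1 <- r3,r1: IF@4 ID@5 stall=2 (RAW on I2.r1 (WB@7)) EX@8 MEM@9 WB@10
I4 add r1 <- r1,r4: IF@5 ID@8 stall=2 (RAW on I3.r1 (WB@10)) EX@11 MEM@12 WB@13
I5 add r2 <- r1,r2: IF@8 ID@11 stall=2 (RAW on I4.r1 (WB@13)) EX@14 MEM@15 WB@16

Answer: 16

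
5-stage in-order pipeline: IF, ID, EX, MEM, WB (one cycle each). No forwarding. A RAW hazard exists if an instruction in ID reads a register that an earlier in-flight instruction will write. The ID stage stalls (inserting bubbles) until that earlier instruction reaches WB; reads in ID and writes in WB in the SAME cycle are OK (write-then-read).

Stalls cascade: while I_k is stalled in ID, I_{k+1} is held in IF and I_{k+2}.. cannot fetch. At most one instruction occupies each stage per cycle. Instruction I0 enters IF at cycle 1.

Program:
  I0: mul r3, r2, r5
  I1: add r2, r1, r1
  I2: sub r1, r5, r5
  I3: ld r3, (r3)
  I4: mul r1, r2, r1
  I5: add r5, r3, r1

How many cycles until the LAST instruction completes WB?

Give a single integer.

I0 mul r3 <- r2,r5: IF@1 ID@2 stall=0 (-) EX@3 MEM@4 WB@5
I1 add r2 <- r1,r1: IF@2 ID@3 stall=0 (-) EX@4 MEM@5 WB@6
I2 sub r1 <- r5,r5: IF@3 ID@4 stall=0 (-) EX@5 MEM@6 WB@7
I3 ld r3 <- r3: IF@4 ID@5 stall=0 (-) EX@6 MEM@7 WB@8
I4 mul r1 <- r2,r1: IF@5 ID@6 stall=1 (RAW on I2.r1 (WB@7)) EX@8 MEM@9 WB@10
I5 add r5 <- r3,r1: IF@6 ID@8 stall=2 (RAW on I4.r1 (WB@10)) EX@11 MEM@12 WB@13

Answer: 13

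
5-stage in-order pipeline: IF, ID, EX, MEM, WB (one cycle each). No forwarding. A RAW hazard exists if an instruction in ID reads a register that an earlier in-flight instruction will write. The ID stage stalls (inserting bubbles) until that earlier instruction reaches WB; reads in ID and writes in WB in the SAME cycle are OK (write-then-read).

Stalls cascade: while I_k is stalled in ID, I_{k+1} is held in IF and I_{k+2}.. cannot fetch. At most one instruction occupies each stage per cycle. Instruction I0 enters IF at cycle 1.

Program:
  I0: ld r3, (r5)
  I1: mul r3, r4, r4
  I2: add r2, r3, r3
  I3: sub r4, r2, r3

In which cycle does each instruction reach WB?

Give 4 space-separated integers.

I0 ld r3 <- r5: IF@1 ID@2 stall=0 (-) EX@3 MEM@4 WB@5
I1 mul r3 <- r4,r4: IF@2 ID@3 stall=0 (-) EX@4 MEM@5 WB@6
I2 add r2 <- r3,r3: IF@3 ID@4 stall=2 (RAW on I1.r3 (WB@6)) EX@7 MEM@8 WB@9
I3 sub r4 <- r2,r3: IF@4 ID@7 stall=2 (RAW on I2.r2 (WB@9)) EX@10 MEM@11 WB@12

Answer: 5 6 9 12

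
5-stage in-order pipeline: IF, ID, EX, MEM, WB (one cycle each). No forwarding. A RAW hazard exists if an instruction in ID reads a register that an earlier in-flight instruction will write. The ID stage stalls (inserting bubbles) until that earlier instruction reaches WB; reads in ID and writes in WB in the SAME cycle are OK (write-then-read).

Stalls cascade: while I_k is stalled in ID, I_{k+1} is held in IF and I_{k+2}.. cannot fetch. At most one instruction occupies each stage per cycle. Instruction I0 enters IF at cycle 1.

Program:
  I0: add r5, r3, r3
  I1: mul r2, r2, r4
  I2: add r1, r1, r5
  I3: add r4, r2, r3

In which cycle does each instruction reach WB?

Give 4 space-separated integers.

Answer: 5 6 8 9

Derivation:
I0 add r5 <- r3,r3: IF@1 ID@2 stall=0 (-) EX@3 MEM@4 WB@5
I1 mul r2 <- r2,r4: IF@2 ID@3 stall=0 (-) EX@4 MEM@5 WB@6
I2 add r1 <- r1,r5: IF@3 ID@4 stall=1 (RAW on I0.r5 (WB@5)) EX@6 MEM@7 WB@8
I3 add r4 <- r2,r3: IF@4 ID@6 stall=0 (-) EX@7 MEM@8 WB@9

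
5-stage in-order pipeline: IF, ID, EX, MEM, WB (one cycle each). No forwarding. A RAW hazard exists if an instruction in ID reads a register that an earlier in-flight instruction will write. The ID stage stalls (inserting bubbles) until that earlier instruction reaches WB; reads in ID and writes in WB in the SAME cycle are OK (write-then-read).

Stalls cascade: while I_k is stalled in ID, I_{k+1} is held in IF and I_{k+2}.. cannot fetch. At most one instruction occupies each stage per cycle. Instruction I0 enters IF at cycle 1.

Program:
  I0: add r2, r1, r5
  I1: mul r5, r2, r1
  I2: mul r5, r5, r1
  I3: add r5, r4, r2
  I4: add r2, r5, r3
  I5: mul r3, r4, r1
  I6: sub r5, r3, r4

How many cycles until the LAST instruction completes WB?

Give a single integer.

I0 add r2 <- r1,r5: IF@1 ID@2 stall=0 (-) EX@3 MEM@4 WB@5
I1 mul r5 <- r2,r1: IF@2 ID@3 stall=2 (RAW on I0.r2 (WB@5)) EX@6 MEM@7 WB@8
I2 mul r5 <- r5,r1: IF@3 ID@6 stall=2 (RAW on I1.r5 (WB@8)) EX@9 MEM@10 WB@11
I3 add r5 <- r4,r2: IF@6 ID@9 stall=0 (-) EX@10 MEM@11 WB@12
I4 add r2 <- r5,r3: IF@9 ID@10 stall=2 (RAW on I3.r5 (WB@12)) EX@13 MEM@14 WB@15
I5 mul r3 <- r4,r1: IF@10 ID@13 stall=0 (-) EX@14 MEM@15 WB@16
I6 sub r5 <- r3,r4: IF@13 ID@14 stall=2 (RAW on I5.r3 (WB@16)) EX@17 MEM@18 WB@19

Answer: 19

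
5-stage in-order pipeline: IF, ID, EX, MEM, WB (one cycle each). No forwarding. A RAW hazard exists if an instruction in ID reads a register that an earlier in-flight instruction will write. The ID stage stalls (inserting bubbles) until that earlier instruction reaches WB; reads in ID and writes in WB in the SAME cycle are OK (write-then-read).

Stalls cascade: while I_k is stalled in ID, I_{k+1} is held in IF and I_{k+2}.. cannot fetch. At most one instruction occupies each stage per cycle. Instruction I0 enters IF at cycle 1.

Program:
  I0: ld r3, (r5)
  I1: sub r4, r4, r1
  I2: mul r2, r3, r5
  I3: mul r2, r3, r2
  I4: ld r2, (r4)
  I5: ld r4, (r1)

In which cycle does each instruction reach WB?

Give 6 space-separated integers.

Answer: 5 6 8 11 12 13

Derivation:
I0 ld r3 <- r5: IF@1 ID@2 stall=0 (-) EX@3 MEM@4 WB@5
I1 sub r4 <- r4,r1: IF@2 ID@3 stall=0 (-) EX@4 MEM@5 WB@6
I2 mul r2 <- r3,r5: IF@3 ID@4 stall=1 (RAW on I0.r3 (WB@5)) EX@6 MEM@7 WB@8
I3 mul r2 <- r3,r2: IF@4 ID@6 stall=2 (RAW on I2.r2 (WB@8)) EX@9 MEM@10 WB@11
I4 ld r2 <- r4: IF@6 ID@9 stall=0 (-) EX@10 MEM@11 WB@12
I5 ld r4 <- r1: IF@9 ID@10 stall=0 (-) EX@11 MEM@12 WB@13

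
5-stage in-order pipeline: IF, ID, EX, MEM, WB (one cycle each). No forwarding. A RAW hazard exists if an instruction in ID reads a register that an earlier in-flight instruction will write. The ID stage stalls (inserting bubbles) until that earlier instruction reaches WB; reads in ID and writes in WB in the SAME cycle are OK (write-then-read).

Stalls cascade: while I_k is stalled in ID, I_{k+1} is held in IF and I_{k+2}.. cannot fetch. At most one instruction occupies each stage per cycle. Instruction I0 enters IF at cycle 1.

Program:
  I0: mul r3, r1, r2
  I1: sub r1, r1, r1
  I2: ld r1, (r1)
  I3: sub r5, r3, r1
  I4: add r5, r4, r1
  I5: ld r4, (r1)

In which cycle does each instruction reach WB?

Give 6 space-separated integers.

I0 mul r3 <- r1,r2: IF@1 ID@2 stall=0 (-) EX@3 MEM@4 WB@5
I1 sub r1 <- r1,r1: IF@2 ID@3 stall=0 (-) EX@4 MEM@5 WB@6
I2 ld r1 <- r1: IF@3 ID@4 stall=2 (RAW on I1.r1 (WB@6)) EX@7 MEM@8 WB@9
I3 sub r5 <- r3,r1: IF@4 ID@7 stall=2 (RAW on I2.r1 (WB@9)) EX@10 MEM@11 WB@12
I4 add r5 <- r4,r1: IF@7 ID@10 stall=0 (-) EX@11 MEM@12 WB@13
I5 ld r4 <- r1: IF@10 ID@11 stall=0 (-) EX@12 MEM@13 WB@14

Answer: 5 6 9 12 13 14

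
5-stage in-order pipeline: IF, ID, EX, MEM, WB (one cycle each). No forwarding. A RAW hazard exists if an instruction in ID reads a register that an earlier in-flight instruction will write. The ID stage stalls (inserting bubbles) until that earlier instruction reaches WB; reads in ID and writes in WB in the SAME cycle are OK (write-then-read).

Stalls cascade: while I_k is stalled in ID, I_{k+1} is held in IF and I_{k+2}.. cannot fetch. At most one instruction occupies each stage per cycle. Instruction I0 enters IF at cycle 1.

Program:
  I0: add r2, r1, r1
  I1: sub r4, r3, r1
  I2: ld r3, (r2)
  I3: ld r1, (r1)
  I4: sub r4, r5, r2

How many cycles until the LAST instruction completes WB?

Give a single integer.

I0 add r2 <- r1,r1: IF@1 ID@2 stall=0 (-) EX@3 MEM@4 WB@5
I1 sub r4 <- r3,r1: IF@2 ID@3 stall=0 (-) EX@4 MEM@5 WB@6
I2 ld r3 <- r2: IF@3 ID@4 stall=1 (RAW on I0.r2 (WB@5)) EX@6 MEM@7 WB@8
I3 ld r1 <- r1: IF@4 ID@6 stall=0 (-) EX@7 MEM@8 WB@9
I4 sub r4 <- r5,r2: IF@6 ID@7 stall=0 (-) EX@8 MEM@9 WB@10

Answer: 10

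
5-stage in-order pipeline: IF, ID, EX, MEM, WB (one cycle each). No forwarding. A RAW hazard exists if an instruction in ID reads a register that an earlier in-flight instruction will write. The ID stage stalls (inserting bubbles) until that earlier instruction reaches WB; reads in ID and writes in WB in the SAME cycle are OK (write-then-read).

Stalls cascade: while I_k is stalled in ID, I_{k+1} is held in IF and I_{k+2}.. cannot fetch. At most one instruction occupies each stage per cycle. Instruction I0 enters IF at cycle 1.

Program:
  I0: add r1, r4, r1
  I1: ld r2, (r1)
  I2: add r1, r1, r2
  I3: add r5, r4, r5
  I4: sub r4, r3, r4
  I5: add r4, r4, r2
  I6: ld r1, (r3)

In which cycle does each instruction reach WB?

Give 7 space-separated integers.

Answer: 5 8 11 12 13 16 17

Derivation:
I0 add r1 <- r4,r1: IF@1 ID@2 stall=0 (-) EX@3 MEM@4 WB@5
I1 ld r2 <- r1: IF@2 ID@3 stall=2 (RAW on I0.r1 (WB@5)) EX@6 MEM@7 WB@8
I2 add r1 <- r1,r2: IF@3 ID@6 stall=2 (RAW on I1.r2 (WB@8)) EX@9 MEM@10 WB@11
I3 add r5 <- r4,r5: IF@6 ID@9 stall=0 (-) EX@10 MEM@11 WB@12
I4 sub r4 <- r3,r4: IF@9 ID@10 stall=0 (-) EX@11 MEM@12 WB@13
I5 add r4 <- r4,r2: IF@10 ID@11 stall=2 (RAW on I4.r4 (WB@13)) EX@14 MEM@15 WB@16
I6 ld r1 <- r3: IF@11 ID@14 stall=0 (-) EX@15 MEM@16 WB@17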